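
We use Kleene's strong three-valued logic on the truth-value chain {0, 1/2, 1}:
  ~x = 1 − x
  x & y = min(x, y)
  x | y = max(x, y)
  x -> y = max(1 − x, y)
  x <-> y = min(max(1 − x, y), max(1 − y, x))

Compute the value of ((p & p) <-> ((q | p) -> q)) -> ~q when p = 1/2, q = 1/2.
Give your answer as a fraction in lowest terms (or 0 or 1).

1/2

p & p = 1/2 & 1/2 = 1/2
q | p = 1/2 | 1/2 = 1/2
(q | p) -> q = 1/2 -> 1/2 = 1/2
(p & p) <-> ((q | p) -> q) = 1/2 <-> 1/2 = 1/2
~q = ~1/2 = 1/2
((p & p) <-> ((q | p) -> q)) -> ~q = 1/2 -> 1/2 = 1/2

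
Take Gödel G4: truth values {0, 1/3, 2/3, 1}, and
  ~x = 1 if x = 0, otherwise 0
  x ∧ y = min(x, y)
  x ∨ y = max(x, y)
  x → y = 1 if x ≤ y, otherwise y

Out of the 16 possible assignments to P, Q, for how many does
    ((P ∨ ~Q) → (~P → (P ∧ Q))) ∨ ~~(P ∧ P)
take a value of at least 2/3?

15

P = 0, Q = 0 ↦ 0  <
P = 0, Q = 1/3 ↦ 1  ≥
P = 0, Q = 2/3 ↦ 1  ≥
P = 0, Q = 1 ↦ 1  ≥
P = 1/3, Q = 0 ↦ 1  ≥
P = 1/3, Q = 1/3 ↦ 1  ≥
P = 1/3, Q = 2/3 ↦ 1  ≥
P = 1/3, Q = 1 ↦ 1  ≥
P = 2/3, Q = 0 ↦ 1  ≥
P = 2/3, Q = 1/3 ↦ 1  ≥
P = 2/3, Q = 2/3 ↦ 1  ≥
P = 2/3, Q = 1 ↦ 1  ≥
P = 1, Q = 0 ↦ 1  ≥
P = 1, Q = 1/3 ↦ 1  ≥
P = 1, Q = 2/3 ↦ 1  ≥
P = 1, Q = 1 ↦ 1  ≥
So 15 of the 16 assignments meet the threshold.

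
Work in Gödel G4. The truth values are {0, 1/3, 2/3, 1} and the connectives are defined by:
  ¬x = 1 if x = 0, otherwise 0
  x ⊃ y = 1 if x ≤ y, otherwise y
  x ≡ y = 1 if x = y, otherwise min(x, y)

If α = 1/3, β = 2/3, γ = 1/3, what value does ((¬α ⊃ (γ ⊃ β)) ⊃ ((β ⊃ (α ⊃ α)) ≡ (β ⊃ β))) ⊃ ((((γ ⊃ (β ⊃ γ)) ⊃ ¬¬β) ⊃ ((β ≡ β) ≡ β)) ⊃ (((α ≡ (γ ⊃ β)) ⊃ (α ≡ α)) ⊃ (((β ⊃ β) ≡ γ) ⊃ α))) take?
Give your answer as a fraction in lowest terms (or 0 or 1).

1

¬α = ¬1/3 = 0
γ ⊃ β = 1/3 ⊃ 2/3 = 1
¬α ⊃ (γ ⊃ β) = 0 ⊃ 1 = 1
α ⊃ α = 1/3 ⊃ 1/3 = 1
β ⊃ (α ⊃ α) = 2/3 ⊃ 1 = 1
β ⊃ β = 2/3 ⊃ 2/3 = 1
(β ⊃ (α ⊃ α)) ≡ (β ⊃ β) = 1 ≡ 1 = 1
(¬α ⊃ (γ ⊃ β)) ⊃ ((β ⊃ (α ⊃ α)) ≡ (β ⊃ β)) = 1 ⊃ 1 = 1
β ⊃ γ = 2/3 ⊃ 1/3 = 1/3
γ ⊃ (β ⊃ γ) = 1/3 ⊃ 1/3 = 1
¬β = ¬2/3 = 0
¬¬β = ¬0 = 1
(γ ⊃ (β ⊃ γ)) ⊃ ¬¬β = 1 ⊃ 1 = 1
β ≡ β = 2/3 ≡ 2/3 = 1
(β ≡ β) ≡ β = 1 ≡ 2/3 = 2/3
((γ ⊃ (β ⊃ γ)) ⊃ ¬¬β) ⊃ ((β ≡ β) ≡ β) = 1 ⊃ 2/3 = 2/3
γ ⊃ β = 1/3 ⊃ 2/3 = 1
α ≡ (γ ⊃ β) = 1/3 ≡ 1 = 1/3
α ≡ α = 1/3 ≡ 1/3 = 1
(α ≡ (γ ⊃ β)) ⊃ (α ≡ α) = 1/3 ⊃ 1 = 1
β ⊃ β = 2/3 ⊃ 2/3 = 1
(β ⊃ β) ≡ γ = 1 ≡ 1/3 = 1/3
((β ⊃ β) ≡ γ) ⊃ α = 1/3 ⊃ 1/3 = 1
((α ≡ (γ ⊃ β)) ⊃ (α ≡ α)) ⊃ (((β ⊃ β) ≡ γ) ⊃ α) = 1 ⊃ 1 = 1
(((γ ⊃ (β ⊃ γ)) ⊃ ¬¬β) ⊃ ((β ≡ β) ≡ β)) ⊃ (((α ≡ (γ ⊃ β)) ⊃ (α ≡ α)) ⊃ (((β ⊃ β) ≡ γ) ⊃ α)) = 2/3 ⊃ 1 = 1
((¬α ⊃ (γ ⊃ β)) ⊃ ((β ⊃ (α ⊃ α)) ≡ (β ⊃ β))) ⊃ ((((γ ⊃ (β ⊃ γ)) ⊃ ¬¬β) ⊃ ((β ≡ β) ≡ β)) ⊃ (((α ≡ (γ ⊃ β)) ⊃ (α ≡ α)) ⊃ (((β ⊃ β) ≡ γ) ⊃ α))) = 1 ⊃ 1 = 1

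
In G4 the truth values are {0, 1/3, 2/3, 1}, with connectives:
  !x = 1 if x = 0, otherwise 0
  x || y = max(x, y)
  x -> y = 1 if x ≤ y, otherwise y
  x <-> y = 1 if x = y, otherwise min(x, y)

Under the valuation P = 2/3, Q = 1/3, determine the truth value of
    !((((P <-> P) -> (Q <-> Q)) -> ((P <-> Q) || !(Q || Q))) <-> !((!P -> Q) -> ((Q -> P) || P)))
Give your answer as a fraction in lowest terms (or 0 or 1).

1

P <-> P = 2/3 <-> 2/3 = 1
Q <-> Q = 1/3 <-> 1/3 = 1
(P <-> P) -> (Q <-> Q) = 1 -> 1 = 1
P <-> Q = 2/3 <-> 1/3 = 1/3
Q || Q = 1/3 || 1/3 = 1/3
!(Q || Q) = !1/3 = 0
(P <-> Q) || !(Q || Q) = 1/3 || 0 = 1/3
((P <-> P) -> (Q <-> Q)) -> ((P <-> Q) || !(Q || Q)) = 1 -> 1/3 = 1/3
!P = !2/3 = 0
!P -> Q = 0 -> 1/3 = 1
Q -> P = 1/3 -> 2/3 = 1
(Q -> P) || P = 1 || 2/3 = 1
(!P -> Q) -> ((Q -> P) || P) = 1 -> 1 = 1
!((!P -> Q) -> ((Q -> P) || P)) = !1 = 0
(((P <-> P) -> (Q <-> Q)) -> ((P <-> Q) || !(Q || Q))) <-> !((!P -> Q) -> ((Q -> P) || P)) = 1/3 <-> 0 = 0
!((((P <-> P) -> (Q <-> Q)) -> ((P <-> Q) || !(Q || Q))) <-> !((!P -> Q) -> ((Q -> P) || P))) = !0 = 1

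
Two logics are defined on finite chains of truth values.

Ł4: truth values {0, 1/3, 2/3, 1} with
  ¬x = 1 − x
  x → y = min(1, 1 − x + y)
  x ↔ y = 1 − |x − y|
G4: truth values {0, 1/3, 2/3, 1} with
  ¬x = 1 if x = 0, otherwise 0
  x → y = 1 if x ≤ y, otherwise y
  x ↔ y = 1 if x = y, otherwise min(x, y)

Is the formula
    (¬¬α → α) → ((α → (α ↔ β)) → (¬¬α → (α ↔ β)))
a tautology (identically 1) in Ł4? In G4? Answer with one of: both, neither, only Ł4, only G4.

In Ł4: every assignment gives 1 — tautology.
In G4: every assignment gives 1 — tautology.

both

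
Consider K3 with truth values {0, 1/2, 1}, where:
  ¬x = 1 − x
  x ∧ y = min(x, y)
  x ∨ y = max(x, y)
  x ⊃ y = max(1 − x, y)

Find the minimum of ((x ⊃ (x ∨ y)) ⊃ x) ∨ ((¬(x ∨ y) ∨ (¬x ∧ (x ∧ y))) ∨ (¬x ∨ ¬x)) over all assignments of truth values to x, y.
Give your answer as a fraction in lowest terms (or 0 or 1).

Take x = 1/2, y = 0:
x ∨ y = 1/2 ∨ 0 = 1/2
x ⊃ (x ∨ y) = 1/2 ⊃ 1/2 = 1/2
(x ⊃ (x ∨ y)) ⊃ x = 1/2 ⊃ 1/2 = 1/2
x ∨ y = 1/2 ∨ 0 = 1/2
¬(x ∨ y) = ¬1/2 = 1/2
¬x = ¬1/2 = 1/2
x ∧ y = 1/2 ∧ 0 = 0
¬x ∧ (x ∧ y) = 1/2 ∧ 0 = 0
¬(x ∨ y) ∨ (¬x ∧ (x ∧ y)) = 1/2 ∨ 0 = 1/2
¬x = ¬1/2 = 1/2
¬x = ¬1/2 = 1/2
¬x ∨ ¬x = 1/2 ∨ 1/2 = 1/2
(¬(x ∨ y) ∨ (¬x ∧ (x ∧ y))) ∨ (¬x ∨ ¬x) = 1/2 ∨ 1/2 = 1/2
((x ⊃ (x ∨ y)) ⊃ x) ∨ ((¬(x ∨ y) ∨ (¬x ∧ (x ∧ y))) ∨ (¬x ∨ ¬x)) = 1/2 ∨ 1/2 = 1/2
No assignment yields a value below 1/2, so this is the minimum.

1/2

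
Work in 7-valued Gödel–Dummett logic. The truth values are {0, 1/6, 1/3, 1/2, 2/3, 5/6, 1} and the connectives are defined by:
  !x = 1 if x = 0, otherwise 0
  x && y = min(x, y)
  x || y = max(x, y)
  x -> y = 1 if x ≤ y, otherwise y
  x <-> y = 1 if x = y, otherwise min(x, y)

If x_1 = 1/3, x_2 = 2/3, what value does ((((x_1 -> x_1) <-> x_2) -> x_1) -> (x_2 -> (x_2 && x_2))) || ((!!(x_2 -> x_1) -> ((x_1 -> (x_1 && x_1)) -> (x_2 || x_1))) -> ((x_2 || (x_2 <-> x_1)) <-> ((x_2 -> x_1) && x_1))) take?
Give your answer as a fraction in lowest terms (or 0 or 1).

x_1 -> x_1 = 1/3 -> 1/3 = 1
(x_1 -> x_1) <-> x_2 = 1 <-> 2/3 = 2/3
((x_1 -> x_1) <-> x_2) -> x_1 = 2/3 -> 1/3 = 1/3
x_2 && x_2 = 2/3 && 2/3 = 2/3
x_2 -> (x_2 && x_2) = 2/3 -> 2/3 = 1
(((x_1 -> x_1) <-> x_2) -> x_1) -> (x_2 -> (x_2 && x_2)) = 1/3 -> 1 = 1
x_2 -> x_1 = 2/3 -> 1/3 = 1/3
!(x_2 -> x_1) = !1/3 = 0
!!(x_2 -> x_1) = !0 = 1
x_1 && x_1 = 1/3 && 1/3 = 1/3
x_1 -> (x_1 && x_1) = 1/3 -> 1/3 = 1
x_2 || x_1 = 2/3 || 1/3 = 2/3
(x_1 -> (x_1 && x_1)) -> (x_2 || x_1) = 1 -> 2/3 = 2/3
!!(x_2 -> x_1) -> ((x_1 -> (x_1 && x_1)) -> (x_2 || x_1)) = 1 -> 2/3 = 2/3
x_2 <-> x_1 = 2/3 <-> 1/3 = 1/3
x_2 || (x_2 <-> x_1) = 2/3 || 1/3 = 2/3
x_2 -> x_1 = 2/3 -> 1/3 = 1/3
(x_2 -> x_1) && x_1 = 1/3 && 1/3 = 1/3
(x_2 || (x_2 <-> x_1)) <-> ((x_2 -> x_1) && x_1) = 2/3 <-> 1/3 = 1/3
(!!(x_2 -> x_1) -> ((x_1 -> (x_1 && x_1)) -> (x_2 || x_1))) -> ((x_2 || (x_2 <-> x_1)) <-> ((x_2 -> x_1) && x_1)) = 2/3 -> 1/3 = 1/3
((((x_1 -> x_1) <-> x_2) -> x_1) -> (x_2 -> (x_2 && x_2))) || ((!!(x_2 -> x_1) -> ((x_1 -> (x_1 && x_1)) -> (x_2 || x_1))) -> ((x_2 || (x_2 <-> x_1)) <-> ((x_2 -> x_1) && x_1))) = 1 || 1/3 = 1

1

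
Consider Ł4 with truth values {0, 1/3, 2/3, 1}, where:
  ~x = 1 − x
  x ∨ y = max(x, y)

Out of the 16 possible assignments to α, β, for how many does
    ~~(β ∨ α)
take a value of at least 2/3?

α = 0, β = 0 ↦ 0  <
α = 0, β = 1/3 ↦ 1/3  <
α = 0, β = 2/3 ↦ 2/3  ≥
α = 0, β = 1 ↦ 1  ≥
α = 1/3, β = 0 ↦ 1/3  <
α = 1/3, β = 1/3 ↦ 1/3  <
α = 1/3, β = 2/3 ↦ 2/3  ≥
α = 1/3, β = 1 ↦ 1  ≥
α = 2/3, β = 0 ↦ 2/3  ≥
α = 2/3, β = 1/3 ↦ 2/3  ≥
α = 2/3, β = 2/3 ↦ 2/3  ≥
α = 2/3, β = 1 ↦ 1  ≥
α = 1, β = 0 ↦ 1  ≥
α = 1, β = 1/3 ↦ 1  ≥
α = 1, β = 2/3 ↦ 1  ≥
α = 1, β = 1 ↦ 1  ≥
So 12 of the 16 assignments meet the threshold.

12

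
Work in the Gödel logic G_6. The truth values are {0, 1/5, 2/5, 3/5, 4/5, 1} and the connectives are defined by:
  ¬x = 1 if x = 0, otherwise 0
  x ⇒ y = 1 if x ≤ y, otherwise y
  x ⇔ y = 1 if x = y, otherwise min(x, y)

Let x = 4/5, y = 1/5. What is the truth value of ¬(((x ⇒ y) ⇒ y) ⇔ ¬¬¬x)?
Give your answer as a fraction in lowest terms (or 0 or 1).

1

x ⇒ y = 4/5 ⇒ 1/5 = 1/5
(x ⇒ y) ⇒ y = 1/5 ⇒ 1/5 = 1
¬x = ¬4/5 = 0
¬¬x = ¬0 = 1
¬¬¬x = ¬1 = 0
((x ⇒ y) ⇒ y) ⇔ ¬¬¬x = 1 ⇔ 0 = 0
¬(((x ⇒ y) ⇒ y) ⇔ ¬¬¬x) = ¬0 = 1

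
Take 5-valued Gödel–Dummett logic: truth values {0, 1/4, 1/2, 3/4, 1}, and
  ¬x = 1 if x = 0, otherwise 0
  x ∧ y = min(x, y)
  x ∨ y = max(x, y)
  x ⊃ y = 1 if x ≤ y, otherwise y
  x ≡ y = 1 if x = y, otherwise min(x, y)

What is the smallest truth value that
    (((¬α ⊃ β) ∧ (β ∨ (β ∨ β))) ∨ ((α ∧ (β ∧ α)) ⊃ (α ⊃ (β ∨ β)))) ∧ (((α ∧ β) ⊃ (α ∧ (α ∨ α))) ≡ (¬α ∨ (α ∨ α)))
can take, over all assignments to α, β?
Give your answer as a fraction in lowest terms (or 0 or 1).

Take α = 1/4, β = 0:
¬α = ¬1/4 = 0
¬α ⊃ β = 0 ⊃ 0 = 1
β ∨ β = 0 ∨ 0 = 0
β ∨ (β ∨ β) = 0 ∨ 0 = 0
(¬α ⊃ β) ∧ (β ∨ (β ∨ β)) = 1 ∧ 0 = 0
β ∧ α = 0 ∧ 1/4 = 0
α ∧ (β ∧ α) = 1/4 ∧ 0 = 0
β ∨ β = 0 ∨ 0 = 0
α ⊃ (β ∨ β) = 1/4 ⊃ 0 = 0
(α ∧ (β ∧ α)) ⊃ (α ⊃ (β ∨ β)) = 0 ⊃ 0 = 1
((¬α ⊃ β) ∧ (β ∨ (β ∨ β))) ∨ ((α ∧ (β ∧ α)) ⊃ (α ⊃ (β ∨ β))) = 0 ∨ 1 = 1
α ∧ β = 1/4 ∧ 0 = 0
α ∨ α = 1/4 ∨ 1/4 = 1/4
α ∧ (α ∨ α) = 1/4 ∧ 1/4 = 1/4
(α ∧ β) ⊃ (α ∧ (α ∨ α)) = 0 ⊃ 1/4 = 1
¬α = ¬1/4 = 0
α ∨ α = 1/4 ∨ 1/4 = 1/4
¬α ∨ (α ∨ α) = 0 ∨ 1/4 = 1/4
((α ∧ β) ⊃ (α ∧ (α ∨ α))) ≡ (¬α ∨ (α ∨ α)) = 1 ≡ 1/4 = 1/4
(((¬α ⊃ β) ∧ (β ∨ (β ∨ β))) ∨ ((α ∧ (β ∧ α)) ⊃ (α ⊃ (β ∨ β)))) ∧ (((α ∧ β) ⊃ (α ∧ (α ∨ α))) ≡ (¬α ∨ (α ∨ α))) = 1 ∧ 1/4 = 1/4
No assignment yields a value below 1/4, so this is the minimum.

1/4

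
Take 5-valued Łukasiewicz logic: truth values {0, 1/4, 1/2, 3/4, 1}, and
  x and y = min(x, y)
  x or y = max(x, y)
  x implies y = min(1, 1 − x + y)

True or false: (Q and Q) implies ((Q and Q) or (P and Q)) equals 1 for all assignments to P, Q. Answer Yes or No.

At P = 3/4, Q = 3/4, for instance:
Q and Q = 3/4 and 3/4 = 3/4
P and Q = 3/4 and 3/4 = 3/4
(Q and Q) or (P and Q) = 3/4 or 3/4 = 3/4
(Q and Q) implies ((Q and Q) or (P and Q)) = 3/4 implies 3/4 = 1
and checking the remaining 24 assignments likewise gives ≥ 1 in every case.

Yes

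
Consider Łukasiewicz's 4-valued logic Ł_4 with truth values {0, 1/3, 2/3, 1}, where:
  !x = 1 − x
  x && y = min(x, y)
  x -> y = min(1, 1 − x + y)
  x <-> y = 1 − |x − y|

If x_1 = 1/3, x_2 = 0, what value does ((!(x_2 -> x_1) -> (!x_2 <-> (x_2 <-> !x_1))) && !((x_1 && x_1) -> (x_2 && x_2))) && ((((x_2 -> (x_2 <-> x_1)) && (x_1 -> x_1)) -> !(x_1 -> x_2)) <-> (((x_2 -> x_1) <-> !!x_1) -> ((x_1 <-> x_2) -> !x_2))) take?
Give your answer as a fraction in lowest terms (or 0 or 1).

x_2 -> x_1 = 0 -> 1/3 = 1
!(x_2 -> x_1) = !1 = 0
!x_2 = !0 = 1
!x_1 = !1/3 = 2/3
x_2 <-> !x_1 = 0 <-> 2/3 = 1/3
!x_2 <-> (x_2 <-> !x_1) = 1 <-> 1/3 = 1/3
!(x_2 -> x_1) -> (!x_2 <-> (x_2 <-> !x_1)) = 0 -> 1/3 = 1
x_1 && x_1 = 1/3 && 1/3 = 1/3
x_2 && x_2 = 0 && 0 = 0
(x_1 && x_1) -> (x_2 && x_2) = 1/3 -> 0 = 2/3
!((x_1 && x_1) -> (x_2 && x_2)) = !2/3 = 1/3
(!(x_2 -> x_1) -> (!x_2 <-> (x_2 <-> !x_1))) && !((x_1 && x_1) -> (x_2 && x_2)) = 1 && 1/3 = 1/3
x_2 <-> x_1 = 0 <-> 1/3 = 2/3
x_2 -> (x_2 <-> x_1) = 0 -> 2/3 = 1
x_1 -> x_1 = 1/3 -> 1/3 = 1
(x_2 -> (x_2 <-> x_1)) && (x_1 -> x_1) = 1 && 1 = 1
x_1 -> x_2 = 1/3 -> 0 = 2/3
!(x_1 -> x_2) = !2/3 = 1/3
((x_2 -> (x_2 <-> x_1)) && (x_1 -> x_1)) -> !(x_1 -> x_2) = 1 -> 1/3 = 1/3
x_2 -> x_1 = 0 -> 1/3 = 1
!x_1 = !1/3 = 2/3
!!x_1 = !2/3 = 1/3
(x_2 -> x_1) <-> !!x_1 = 1 <-> 1/3 = 1/3
x_1 <-> x_2 = 1/3 <-> 0 = 2/3
!x_2 = !0 = 1
(x_1 <-> x_2) -> !x_2 = 2/3 -> 1 = 1
((x_2 -> x_1) <-> !!x_1) -> ((x_1 <-> x_2) -> !x_2) = 1/3 -> 1 = 1
(((x_2 -> (x_2 <-> x_1)) && (x_1 -> x_1)) -> !(x_1 -> x_2)) <-> (((x_2 -> x_1) <-> !!x_1) -> ((x_1 <-> x_2) -> !x_2)) = 1/3 <-> 1 = 1/3
((!(x_2 -> x_1) -> (!x_2 <-> (x_2 <-> !x_1))) && !((x_1 && x_1) -> (x_2 && x_2))) && ((((x_2 -> (x_2 <-> x_1)) && (x_1 -> x_1)) -> !(x_1 -> x_2)) <-> (((x_2 -> x_1) <-> !!x_1) -> ((x_1 <-> x_2) -> !x_2))) = 1/3 && 1/3 = 1/3

1/3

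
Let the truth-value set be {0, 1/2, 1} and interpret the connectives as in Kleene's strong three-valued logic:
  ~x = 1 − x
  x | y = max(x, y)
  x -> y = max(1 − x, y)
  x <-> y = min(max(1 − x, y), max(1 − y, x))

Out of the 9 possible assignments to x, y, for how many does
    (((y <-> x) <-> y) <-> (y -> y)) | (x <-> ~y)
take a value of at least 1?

3

x = 0, y = 0 ↦ 0  <
x = 0, y = 1/2 ↦ 1/2  <
x = 0, y = 1 ↦ 1  ≥
x = 1/2, y = 0 ↦ 1/2  <
x = 1/2, y = 1/2 ↦ 1/2  <
x = 1/2, y = 1 ↦ 1/2  <
x = 1, y = 0 ↦ 1  ≥
x = 1, y = 1/2 ↦ 1/2  <
x = 1, y = 1 ↦ 1  ≥
So 3 of the 9 assignments meet the threshold.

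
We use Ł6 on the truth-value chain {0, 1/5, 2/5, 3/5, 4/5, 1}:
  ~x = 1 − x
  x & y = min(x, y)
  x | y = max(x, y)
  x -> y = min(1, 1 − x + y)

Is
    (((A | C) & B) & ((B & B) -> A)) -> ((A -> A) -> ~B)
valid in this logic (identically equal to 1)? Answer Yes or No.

Counterexample: take A = 1/5, B = 3/5, C = 3/5.
A | C = 1/5 | 3/5 = 3/5
(A | C) & B = 3/5 & 3/5 = 3/5
B & B = 3/5 & 3/5 = 3/5
(B & B) -> A = 3/5 -> 1/5 = 3/5
((A | C) & B) & ((B & B) -> A) = 3/5 & 3/5 = 3/5
A -> A = 1/5 -> 1/5 = 1
~B = ~3/5 = 2/5
(A -> A) -> ~B = 1 -> 2/5 = 2/5
(((A | C) & B) & ((B & B) -> A)) -> ((A -> A) -> ~B) = 3/5 -> 2/5 = 4/5
This gives 4/5 ≠ 1.

No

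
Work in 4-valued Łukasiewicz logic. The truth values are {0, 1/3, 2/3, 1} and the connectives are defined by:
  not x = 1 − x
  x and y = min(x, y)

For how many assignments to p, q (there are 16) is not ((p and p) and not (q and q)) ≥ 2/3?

12

p = 0, q = 0 ↦ 1  ≥
p = 0, q = 1/3 ↦ 1  ≥
p = 0, q = 2/3 ↦ 1  ≥
p = 0, q = 1 ↦ 1  ≥
p = 1/3, q = 0 ↦ 2/3  ≥
p = 1/3, q = 1/3 ↦ 2/3  ≥
p = 1/3, q = 2/3 ↦ 2/3  ≥
p = 1/3, q = 1 ↦ 1  ≥
p = 2/3, q = 0 ↦ 1/3  <
p = 2/3, q = 1/3 ↦ 1/3  <
p = 2/3, q = 2/3 ↦ 2/3  ≥
p = 2/3, q = 1 ↦ 1  ≥
p = 1, q = 0 ↦ 0  <
p = 1, q = 1/3 ↦ 1/3  <
p = 1, q = 2/3 ↦ 2/3  ≥
p = 1, q = 1 ↦ 1  ≥
So 12 of the 16 assignments meet the threshold.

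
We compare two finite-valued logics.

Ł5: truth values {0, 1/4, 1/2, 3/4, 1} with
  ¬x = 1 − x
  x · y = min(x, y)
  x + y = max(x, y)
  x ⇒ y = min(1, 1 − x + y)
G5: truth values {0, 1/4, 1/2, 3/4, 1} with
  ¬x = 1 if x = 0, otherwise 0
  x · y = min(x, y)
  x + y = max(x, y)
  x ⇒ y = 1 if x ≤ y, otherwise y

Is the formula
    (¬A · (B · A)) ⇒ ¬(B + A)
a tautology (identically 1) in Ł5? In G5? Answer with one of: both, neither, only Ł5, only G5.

In Ł5: at A = 1/4, B = 1 the value is 3/4 — not a tautology.
In G5: every assignment gives 1 — tautology.

only G5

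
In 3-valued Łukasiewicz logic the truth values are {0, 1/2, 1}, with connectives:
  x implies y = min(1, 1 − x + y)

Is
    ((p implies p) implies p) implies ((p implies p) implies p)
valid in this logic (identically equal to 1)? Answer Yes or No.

p = 0 ↦ 1
p = 1/2 ↦ 1
p = 1 ↦ 1
Every assignment gives a value ≥ 1.

Yes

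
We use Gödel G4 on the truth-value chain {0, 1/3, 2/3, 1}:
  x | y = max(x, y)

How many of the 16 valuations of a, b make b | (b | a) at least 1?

7

a = 0, b = 0 ↦ 0  <
a = 0, b = 1/3 ↦ 1/3  <
a = 0, b = 2/3 ↦ 2/3  <
a = 0, b = 1 ↦ 1  ≥
a = 1/3, b = 0 ↦ 1/3  <
a = 1/3, b = 1/3 ↦ 1/3  <
a = 1/3, b = 2/3 ↦ 2/3  <
a = 1/3, b = 1 ↦ 1  ≥
a = 2/3, b = 0 ↦ 2/3  <
a = 2/3, b = 1/3 ↦ 2/3  <
a = 2/3, b = 2/3 ↦ 2/3  <
a = 2/3, b = 1 ↦ 1  ≥
a = 1, b = 0 ↦ 1  ≥
a = 1, b = 1/3 ↦ 1  ≥
a = 1, b = 2/3 ↦ 1  ≥
a = 1, b = 1 ↦ 1  ≥
So 7 of the 16 assignments meet the threshold.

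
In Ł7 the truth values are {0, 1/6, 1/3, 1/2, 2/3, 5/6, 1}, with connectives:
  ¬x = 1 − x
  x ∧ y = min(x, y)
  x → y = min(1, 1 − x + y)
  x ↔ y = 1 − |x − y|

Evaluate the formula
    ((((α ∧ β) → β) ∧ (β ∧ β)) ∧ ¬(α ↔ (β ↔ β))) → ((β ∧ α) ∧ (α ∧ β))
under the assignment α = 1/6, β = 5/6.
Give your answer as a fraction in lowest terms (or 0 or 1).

1/3

α ∧ β = 1/6 ∧ 5/6 = 1/6
(α ∧ β) → β = 1/6 → 5/6 = 1
β ∧ β = 5/6 ∧ 5/6 = 5/6
((α ∧ β) → β) ∧ (β ∧ β) = 1 ∧ 5/6 = 5/6
β ↔ β = 5/6 ↔ 5/6 = 1
α ↔ (β ↔ β) = 1/6 ↔ 1 = 1/6
¬(α ↔ (β ↔ β)) = ¬1/6 = 5/6
(((α ∧ β) → β) ∧ (β ∧ β)) ∧ ¬(α ↔ (β ↔ β)) = 5/6 ∧ 5/6 = 5/6
β ∧ α = 5/6 ∧ 1/6 = 1/6
α ∧ β = 1/6 ∧ 5/6 = 1/6
(β ∧ α) ∧ (α ∧ β) = 1/6 ∧ 1/6 = 1/6
((((α ∧ β) → β) ∧ (β ∧ β)) ∧ ¬(α ↔ (β ↔ β))) → ((β ∧ α) ∧ (α ∧ β)) = 5/6 → 1/6 = 1/3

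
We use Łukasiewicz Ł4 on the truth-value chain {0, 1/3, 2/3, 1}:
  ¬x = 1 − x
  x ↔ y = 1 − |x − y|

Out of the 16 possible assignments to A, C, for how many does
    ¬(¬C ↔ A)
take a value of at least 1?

2

A = 0, C = 0 ↦ 1  ≥
A = 0, C = 1/3 ↦ 2/3  <
A = 0, C = 2/3 ↦ 1/3  <
A = 0, C = 1 ↦ 0  <
A = 1/3, C = 0 ↦ 2/3  <
A = 1/3, C = 1/3 ↦ 1/3  <
A = 1/3, C = 2/3 ↦ 0  <
A = 1/3, C = 1 ↦ 1/3  <
A = 2/3, C = 0 ↦ 1/3  <
A = 2/3, C = 1/3 ↦ 0  <
A = 2/3, C = 2/3 ↦ 1/3  <
A = 2/3, C = 1 ↦ 2/3  <
A = 1, C = 0 ↦ 0  <
A = 1, C = 1/3 ↦ 1/3  <
A = 1, C = 2/3 ↦ 2/3  <
A = 1, C = 1 ↦ 1  ≥
So 2 of the 16 assignments meet the threshold.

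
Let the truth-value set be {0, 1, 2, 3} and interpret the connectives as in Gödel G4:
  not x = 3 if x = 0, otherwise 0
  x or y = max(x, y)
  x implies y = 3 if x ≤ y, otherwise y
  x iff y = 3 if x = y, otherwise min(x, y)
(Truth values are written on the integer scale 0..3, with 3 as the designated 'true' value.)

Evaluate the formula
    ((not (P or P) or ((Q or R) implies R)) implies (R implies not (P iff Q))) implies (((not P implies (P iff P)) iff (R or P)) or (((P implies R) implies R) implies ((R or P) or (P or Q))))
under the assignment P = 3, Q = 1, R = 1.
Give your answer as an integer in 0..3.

P or P = 3 or 3 = 3
not (P or P) = not 3 = 0
Q or R = 1 or 1 = 1
(Q or R) implies R = 1 implies 1 = 3
not (P or P) or ((Q or R) implies R) = 0 or 3 = 3
P iff Q = 3 iff 1 = 1
not (P iff Q) = not 1 = 0
R implies not (P iff Q) = 1 implies 0 = 0
(not (P or P) or ((Q or R) implies R)) implies (R implies not (P iff Q)) = 3 implies 0 = 0
not P = not 3 = 0
P iff P = 3 iff 3 = 3
not P implies (P iff P) = 0 implies 3 = 3
R or P = 1 or 3 = 3
(not P implies (P iff P)) iff (R or P) = 3 iff 3 = 3
P implies R = 3 implies 1 = 1
(P implies R) implies R = 1 implies 1 = 3
R or P = 1 or 3 = 3
P or Q = 3 or 1 = 3
(R or P) or (P or Q) = 3 or 3 = 3
((P implies R) implies R) implies ((R or P) or (P or Q)) = 3 implies 3 = 3
((not P implies (P iff P)) iff (R or P)) or (((P implies R) implies R) implies ((R or P) or (P or Q))) = 3 or 3 = 3
((not (P or P) or ((Q or R) implies R)) implies (R implies not (P iff Q))) implies (((not P implies (P iff P)) iff (R or P)) or (((P implies R) implies R) implies ((R or P) or (P or Q)))) = 0 implies 3 = 3

3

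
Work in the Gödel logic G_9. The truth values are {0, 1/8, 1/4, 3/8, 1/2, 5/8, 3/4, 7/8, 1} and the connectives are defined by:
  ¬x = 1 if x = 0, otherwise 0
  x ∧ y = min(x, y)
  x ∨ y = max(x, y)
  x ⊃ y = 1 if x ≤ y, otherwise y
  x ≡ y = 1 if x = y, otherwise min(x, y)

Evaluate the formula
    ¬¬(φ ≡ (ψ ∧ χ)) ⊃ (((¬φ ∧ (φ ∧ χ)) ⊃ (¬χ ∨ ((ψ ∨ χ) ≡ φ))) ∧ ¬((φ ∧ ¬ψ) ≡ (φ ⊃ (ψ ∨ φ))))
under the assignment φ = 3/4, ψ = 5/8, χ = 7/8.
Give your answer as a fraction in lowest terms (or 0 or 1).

ψ ∧ χ = 5/8 ∧ 7/8 = 5/8
φ ≡ (ψ ∧ χ) = 3/4 ≡ 5/8 = 5/8
¬(φ ≡ (ψ ∧ χ)) = ¬5/8 = 0
¬¬(φ ≡ (ψ ∧ χ)) = ¬0 = 1
¬φ = ¬3/4 = 0
φ ∧ χ = 3/4 ∧ 7/8 = 3/4
¬φ ∧ (φ ∧ χ) = 0 ∧ 3/4 = 0
¬χ = ¬7/8 = 0
ψ ∨ χ = 5/8 ∨ 7/8 = 7/8
(ψ ∨ χ) ≡ φ = 7/8 ≡ 3/4 = 3/4
¬χ ∨ ((ψ ∨ χ) ≡ φ) = 0 ∨ 3/4 = 3/4
(¬φ ∧ (φ ∧ χ)) ⊃ (¬χ ∨ ((ψ ∨ χ) ≡ φ)) = 0 ⊃ 3/4 = 1
¬ψ = ¬5/8 = 0
φ ∧ ¬ψ = 3/4 ∧ 0 = 0
ψ ∨ φ = 5/8 ∨ 3/4 = 3/4
φ ⊃ (ψ ∨ φ) = 3/4 ⊃ 3/4 = 1
(φ ∧ ¬ψ) ≡ (φ ⊃ (ψ ∨ φ)) = 0 ≡ 1 = 0
¬((φ ∧ ¬ψ) ≡ (φ ⊃ (ψ ∨ φ))) = ¬0 = 1
((¬φ ∧ (φ ∧ χ)) ⊃ (¬χ ∨ ((ψ ∨ χ) ≡ φ))) ∧ ¬((φ ∧ ¬ψ) ≡ (φ ⊃ (ψ ∨ φ))) = 1 ∧ 1 = 1
¬¬(φ ≡ (ψ ∧ χ)) ⊃ (((¬φ ∧ (φ ∧ χ)) ⊃ (¬χ ∨ ((ψ ∨ χ) ≡ φ))) ∧ ¬((φ ∧ ¬ψ) ≡ (φ ⊃ (ψ ∨ φ)))) = 1 ⊃ 1 = 1

1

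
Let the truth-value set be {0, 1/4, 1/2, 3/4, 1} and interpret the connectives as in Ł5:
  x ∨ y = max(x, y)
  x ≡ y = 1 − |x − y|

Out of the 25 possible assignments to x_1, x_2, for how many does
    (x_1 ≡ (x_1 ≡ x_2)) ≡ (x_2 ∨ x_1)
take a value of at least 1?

value 1: 16 assignments (counts)
value 3/4: 5 assignments
value 1/2: 2 assignments
value 1/4: 1 assignment
value 0: 1 assignment
So 16 of the 25 assignments meet the threshold.

16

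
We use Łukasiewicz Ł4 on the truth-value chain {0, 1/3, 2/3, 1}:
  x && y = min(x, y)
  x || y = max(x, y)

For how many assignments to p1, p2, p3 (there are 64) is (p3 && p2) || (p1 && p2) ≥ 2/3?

value 1: 7 assignments (counts)
value 2/3: 17 assignments (counts)
value 1/3: 21 assignments
value 0: 19 assignments
So 24 of the 64 assignments meet the threshold.

24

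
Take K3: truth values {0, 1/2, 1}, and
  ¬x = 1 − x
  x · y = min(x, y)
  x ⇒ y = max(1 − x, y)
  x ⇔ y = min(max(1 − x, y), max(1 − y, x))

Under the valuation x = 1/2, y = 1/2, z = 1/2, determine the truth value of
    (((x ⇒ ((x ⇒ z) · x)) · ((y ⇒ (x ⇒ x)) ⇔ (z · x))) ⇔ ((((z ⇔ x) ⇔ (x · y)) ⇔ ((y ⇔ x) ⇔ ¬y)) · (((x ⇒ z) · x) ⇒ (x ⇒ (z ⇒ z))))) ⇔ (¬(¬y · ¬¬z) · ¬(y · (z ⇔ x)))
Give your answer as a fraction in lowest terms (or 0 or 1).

x ⇒ z = 1/2 ⇒ 1/2 = 1/2
(x ⇒ z) · x = 1/2 · 1/2 = 1/2
x ⇒ ((x ⇒ z) · x) = 1/2 ⇒ 1/2 = 1/2
x ⇒ x = 1/2 ⇒ 1/2 = 1/2
y ⇒ (x ⇒ x) = 1/2 ⇒ 1/2 = 1/2
z · x = 1/2 · 1/2 = 1/2
(y ⇒ (x ⇒ x)) ⇔ (z · x) = 1/2 ⇔ 1/2 = 1/2
(x ⇒ ((x ⇒ z) · x)) · ((y ⇒ (x ⇒ x)) ⇔ (z · x)) = 1/2 · 1/2 = 1/2
z ⇔ x = 1/2 ⇔ 1/2 = 1/2
x · y = 1/2 · 1/2 = 1/2
(z ⇔ x) ⇔ (x · y) = 1/2 ⇔ 1/2 = 1/2
y ⇔ x = 1/2 ⇔ 1/2 = 1/2
¬y = ¬1/2 = 1/2
(y ⇔ x) ⇔ ¬y = 1/2 ⇔ 1/2 = 1/2
((z ⇔ x) ⇔ (x · y)) ⇔ ((y ⇔ x) ⇔ ¬y) = 1/2 ⇔ 1/2 = 1/2
x ⇒ z = 1/2 ⇒ 1/2 = 1/2
(x ⇒ z) · x = 1/2 · 1/2 = 1/2
z ⇒ z = 1/2 ⇒ 1/2 = 1/2
x ⇒ (z ⇒ z) = 1/2 ⇒ 1/2 = 1/2
((x ⇒ z) · x) ⇒ (x ⇒ (z ⇒ z)) = 1/2 ⇒ 1/2 = 1/2
(((z ⇔ x) ⇔ (x · y)) ⇔ ((y ⇔ x) ⇔ ¬y)) · (((x ⇒ z) · x) ⇒ (x ⇒ (z ⇒ z))) = 1/2 · 1/2 = 1/2
((x ⇒ ((x ⇒ z) · x)) · ((y ⇒ (x ⇒ x)) ⇔ (z · x))) ⇔ ((((z ⇔ x) ⇔ (x · y)) ⇔ ((y ⇔ x) ⇔ ¬y)) · (((x ⇒ z) · x) ⇒ (x ⇒ (z ⇒ z)))) = 1/2 ⇔ 1/2 = 1/2
¬y = ¬1/2 = 1/2
¬z = ¬1/2 = 1/2
¬¬z = ¬1/2 = 1/2
¬y · ¬¬z = 1/2 · 1/2 = 1/2
¬(¬y · ¬¬z) = ¬1/2 = 1/2
z ⇔ x = 1/2 ⇔ 1/2 = 1/2
y · (z ⇔ x) = 1/2 · 1/2 = 1/2
¬(y · (z ⇔ x)) = ¬1/2 = 1/2
¬(¬y · ¬¬z) · ¬(y · (z ⇔ x)) = 1/2 · 1/2 = 1/2
(((x ⇒ ((x ⇒ z) · x)) · ((y ⇒ (x ⇒ x)) ⇔ (z · x))) ⇔ ((((z ⇔ x) ⇔ (x · y)) ⇔ ((y ⇔ x) ⇔ ¬y)) · (((x ⇒ z) · x) ⇒ (x ⇒ (z ⇒ z))))) ⇔ (¬(¬y · ¬¬z) · ¬(y · (z ⇔ x))) = 1/2 ⇔ 1/2 = 1/2

1/2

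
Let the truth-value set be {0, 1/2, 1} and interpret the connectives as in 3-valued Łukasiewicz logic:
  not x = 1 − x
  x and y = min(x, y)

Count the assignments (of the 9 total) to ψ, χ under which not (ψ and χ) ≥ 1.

5

ψ = 0, χ = 0 ↦ 1  ≥
ψ = 0, χ = 1/2 ↦ 1  ≥
ψ = 0, χ = 1 ↦ 1  ≥
ψ = 1/2, χ = 0 ↦ 1  ≥
ψ = 1/2, χ = 1/2 ↦ 1/2  <
ψ = 1/2, χ = 1 ↦ 1/2  <
ψ = 1, χ = 0 ↦ 1  ≥
ψ = 1, χ = 1/2 ↦ 1/2  <
ψ = 1, χ = 1 ↦ 0  <
So 5 of the 9 assignments meet the threshold.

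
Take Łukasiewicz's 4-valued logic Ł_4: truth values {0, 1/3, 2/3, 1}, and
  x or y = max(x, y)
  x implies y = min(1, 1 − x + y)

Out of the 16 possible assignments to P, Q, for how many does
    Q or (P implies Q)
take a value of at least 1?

P = 0, Q = 0 ↦ 1  ≥
P = 0, Q = 1/3 ↦ 1  ≥
P = 0, Q = 2/3 ↦ 1  ≥
P = 0, Q = 1 ↦ 1  ≥
P = 1/3, Q = 0 ↦ 2/3  <
P = 1/3, Q = 1/3 ↦ 1  ≥
P = 1/3, Q = 2/3 ↦ 1  ≥
P = 1/3, Q = 1 ↦ 1  ≥
P = 2/3, Q = 0 ↦ 1/3  <
P = 2/3, Q = 1/3 ↦ 2/3  <
P = 2/3, Q = 2/3 ↦ 1  ≥
P = 2/3, Q = 1 ↦ 1  ≥
P = 1, Q = 0 ↦ 0  <
P = 1, Q = 1/3 ↦ 1/3  <
P = 1, Q = 2/3 ↦ 2/3  <
P = 1, Q = 1 ↦ 1  ≥
So 10 of the 16 assignments meet the threshold.

10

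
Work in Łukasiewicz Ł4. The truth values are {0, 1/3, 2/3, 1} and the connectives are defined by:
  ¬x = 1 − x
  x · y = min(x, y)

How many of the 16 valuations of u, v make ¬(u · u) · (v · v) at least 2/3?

4

u = 0, v = 0 ↦ 0  <
u = 0, v = 1/3 ↦ 1/3  <
u = 0, v = 2/3 ↦ 2/3  ≥
u = 0, v = 1 ↦ 1  ≥
u = 1/3, v = 0 ↦ 0  <
u = 1/3, v = 1/3 ↦ 1/3  <
u = 1/3, v = 2/3 ↦ 2/3  ≥
u = 1/3, v = 1 ↦ 2/3  ≥
u = 2/3, v = 0 ↦ 0  <
u = 2/3, v = 1/3 ↦ 1/3  <
u = 2/3, v = 2/3 ↦ 1/3  <
u = 2/3, v = 1 ↦ 1/3  <
u = 1, v = 0 ↦ 0  <
u = 1, v = 1/3 ↦ 0  <
u = 1, v = 2/3 ↦ 0  <
u = 1, v = 1 ↦ 0  <
So 4 of the 16 assignments meet the threshold.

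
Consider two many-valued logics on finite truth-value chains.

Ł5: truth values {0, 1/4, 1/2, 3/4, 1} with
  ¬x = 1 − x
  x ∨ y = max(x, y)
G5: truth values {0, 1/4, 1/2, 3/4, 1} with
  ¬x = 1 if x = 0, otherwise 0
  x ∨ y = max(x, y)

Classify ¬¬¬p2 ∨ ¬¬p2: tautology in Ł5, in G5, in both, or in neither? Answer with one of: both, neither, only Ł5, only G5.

In Ł5: at p2 = 1/4 the value is 3/4 — not a tautology.
In G5: every assignment gives 1 — tautology.

only G5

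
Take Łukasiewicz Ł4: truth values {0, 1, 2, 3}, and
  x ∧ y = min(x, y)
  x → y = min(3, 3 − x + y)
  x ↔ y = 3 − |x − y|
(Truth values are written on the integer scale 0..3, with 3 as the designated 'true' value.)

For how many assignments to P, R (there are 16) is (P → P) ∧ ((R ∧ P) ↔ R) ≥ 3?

10

P = 0, R = 0 ↦ 3  ≥
P = 0, R = 1 ↦ 2  <
P = 0, R = 2 ↦ 1  <
P = 0, R = 3 ↦ 0  <
P = 1, R = 0 ↦ 3  ≥
P = 1, R = 1 ↦ 3  ≥
P = 1, R = 2 ↦ 2  <
P = 1, R = 3 ↦ 1  <
P = 2, R = 0 ↦ 3  ≥
P = 2, R = 1 ↦ 3  ≥
P = 2, R = 2 ↦ 3  ≥
P = 2, R = 3 ↦ 2  <
P = 3, R = 0 ↦ 3  ≥
P = 3, R = 1 ↦ 3  ≥
P = 3, R = 2 ↦ 3  ≥
P = 3, R = 3 ↦ 3  ≥
So 10 of the 16 assignments meet the threshold.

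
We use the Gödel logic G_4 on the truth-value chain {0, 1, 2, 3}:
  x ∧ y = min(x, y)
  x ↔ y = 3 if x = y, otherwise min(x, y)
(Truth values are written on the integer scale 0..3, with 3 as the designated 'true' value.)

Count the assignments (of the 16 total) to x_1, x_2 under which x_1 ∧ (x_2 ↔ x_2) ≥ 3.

x_1 = 0, x_2 = 0 ↦ 0  <
x_1 = 0, x_2 = 1 ↦ 0  <
x_1 = 0, x_2 = 2 ↦ 0  <
x_1 = 0, x_2 = 3 ↦ 0  <
x_1 = 1, x_2 = 0 ↦ 1  <
x_1 = 1, x_2 = 1 ↦ 1  <
x_1 = 1, x_2 = 2 ↦ 1  <
x_1 = 1, x_2 = 3 ↦ 1  <
x_1 = 2, x_2 = 0 ↦ 2  <
x_1 = 2, x_2 = 1 ↦ 2  <
x_1 = 2, x_2 = 2 ↦ 2  <
x_1 = 2, x_2 = 3 ↦ 2  <
x_1 = 3, x_2 = 0 ↦ 3  ≥
x_1 = 3, x_2 = 1 ↦ 3  ≥
x_1 = 3, x_2 = 2 ↦ 3  ≥
x_1 = 3, x_2 = 3 ↦ 3  ≥
So 4 of the 16 assignments meet the threshold.

4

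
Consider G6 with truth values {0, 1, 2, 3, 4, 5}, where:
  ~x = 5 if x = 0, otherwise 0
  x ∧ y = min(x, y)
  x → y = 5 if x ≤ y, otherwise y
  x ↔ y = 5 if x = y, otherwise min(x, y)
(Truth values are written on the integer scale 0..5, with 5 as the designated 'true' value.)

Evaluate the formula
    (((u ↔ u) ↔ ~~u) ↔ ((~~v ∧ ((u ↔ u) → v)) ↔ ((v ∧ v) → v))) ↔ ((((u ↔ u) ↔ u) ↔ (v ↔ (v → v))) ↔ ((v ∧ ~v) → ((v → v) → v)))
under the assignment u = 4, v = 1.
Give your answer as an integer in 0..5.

u ↔ u = 4 ↔ 4 = 5
~u = ~4 = 0
~~u = ~0 = 5
(u ↔ u) ↔ ~~u = 5 ↔ 5 = 5
~v = ~1 = 0
~~v = ~0 = 5
u ↔ u = 4 ↔ 4 = 5
(u ↔ u) → v = 5 → 1 = 1
~~v ∧ ((u ↔ u) → v) = 5 ∧ 1 = 1
v ∧ v = 1 ∧ 1 = 1
(v ∧ v) → v = 1 → 1 = 5
(~~v ∧ ((u ↔ u) → v)) ↔ ((v ∧ v) → v) = 1 ↔ 5 = 1
((u ↔ u) ↔ ~~u) ↔ ((~~v ∧ ((u ↔ u) → v)) ↔ ((v ∧ v) → v)) = 5 ↔ 1 = 1
u ↔ u = 4 ↔ 4 = 5
(u ↔ u) ↔ u = 5 ↔ 4 = 4
v → v = 1 → 1 = 5
v ↔ (v → v) = 1 ↔ 5 = 1
((u ↔ u) ↔ u) ↔ (v ↔ (v → v)) = 4 ↔ 1 = 1
~v = ~1 = 0
v ∧ ~v = 1 ∧ 0 = 0
v → v = 1 → 1 = 5
(v → v) → v = 5 → 1 = 1
(v ∧ ~v) → ((v → v) → v) = 0 → 1 = 5
(((u ↔ u) ↔ u) ↔ (v ↔ (v → v))) ↔ ((v ∧ ~v) → ((v → v) → v)) = 1 ↔ 5 = 1
(((u ↔ u) ↔ ~~u) ↔ ((~~v ∧ ((u ↔ u) → v)) ↔ ((v ∧ v) → v))) ↔ ((((u ↔ u) ↔ u) ↔ (v ↔ (v → v))) ↔ ((v ∧ ~v) → ((v → v) → v))) = 1 ↔ 1 = 5

5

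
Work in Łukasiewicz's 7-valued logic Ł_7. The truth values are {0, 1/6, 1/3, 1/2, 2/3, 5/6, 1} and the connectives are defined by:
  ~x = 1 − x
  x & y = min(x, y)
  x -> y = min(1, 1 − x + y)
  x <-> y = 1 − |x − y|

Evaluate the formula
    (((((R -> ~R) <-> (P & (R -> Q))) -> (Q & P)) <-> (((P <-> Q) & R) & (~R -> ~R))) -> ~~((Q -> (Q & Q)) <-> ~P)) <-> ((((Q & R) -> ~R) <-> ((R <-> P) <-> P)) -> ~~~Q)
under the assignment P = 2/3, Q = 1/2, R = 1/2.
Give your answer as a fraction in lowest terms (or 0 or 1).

~R = ~1/2 = 1/2
R -> ~R = 1/2 -> 1/2 = 1
R -> Q = 1/2 -> 1/2 = 1
P & (R -> Q) = 2/3 & 1 = 2/3
(R -> ~R) <-> (P & (R -> Q)) = 1 <-> 2/3 = 2/3
Q & P = 1/2 & 2/3 = 1/2
((R -> ~R) <-> (P & (R -> Q))) -> (Q & P) = 2/3 -> 1/2 = 5/6
P <-> Q = 2/3 <-> 1/2 = 5/6
(P <-> Q) & R = 5/6 & 1/2 = 1/2
~R = ~1/2 = 1/2
~R = ~1/2 = 1/2
~R -> ~R = 1/2 -> 1/2 = 1
((P <-> Q) & R) & (~R -> ~R) = 1/2 & 1 = 1/2
(((R -> ~R) <-> (P & (R -> Q))) -> (Q & P)) <-> (((P <-> Q) & R) & (~R -> ~R)) = 5/6 <-> 1/2 = 2/3
Q & Q = 1/2 & 1/2 = 1/2
Q -> (Q & Q) = 1/2 -> 1/2 = 1
~P = ~2/3 = 1/3
(Q -> (Q & Q)) <-> ~P = 1 <-> 1/3 = 1/3
~((Q -> (Q & Q)) <-> ~P) = ~1/3 = 2/3
~~((Q -> (Q & Q)) <-> ~P) = ~2/3 = 1/3
((((R -> ~R) <-> (P & (R -> Q))) -> (Q & P)) <-> (((P <-> Q) & R) & (~R -> ~R))) -> ~~((Q -> (Q & Q)) <-> ~P) = 2/3 -> 1/3 = 2/3
Q & R = 1/2 & 1/2 = 1/2
~R = ~1/2 = 1/2
(Q & R) -> ~R = 1/2 -> 1/2 = 1
R <-> P = 1/2 <-> 2/3 = 5/6
(R <-> P) <-> P = 5/6 <-> 2/3 = 5/6
((Q & R) -> ~R) <-> ((R <-> P) <-> P) = 1 <-> 5/6 = 5/6
~Q = ~1/2 = 1/2
~~Q = ~1/2 = 1/2
~~~Q = ~1/2 = 1/2
(((Q & R) -> ~R) <-> ((R <-> P) <-> P)) -> ~~~Q = 5/6 -> 1/2 = 2/3
(((((R -> ~R) <-> (P & (R -> Q))) -> (Q & P)) <-> (((P <-> Q) & R) & (~R -> ~R))) -> ~~((Q -> (Q & Q)) <-> ~P)) <-> ((((Q & R) -> ~R) <-> ((R <-> P) <-> P)) -> ~~~Q) = 2/3 <-> 2/3 = 1

1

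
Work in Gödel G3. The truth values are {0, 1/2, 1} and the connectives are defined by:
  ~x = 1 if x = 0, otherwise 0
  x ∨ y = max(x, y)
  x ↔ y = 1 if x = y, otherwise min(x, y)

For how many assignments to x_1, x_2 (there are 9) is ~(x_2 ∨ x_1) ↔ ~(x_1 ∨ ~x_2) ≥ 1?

x_1 = 0, x_2 = 0 ↦ 0  <
x_1 = 0, x_2 = 1/2 ↦ 0  <
x_1 = 0, x_2 = 1 ↦ 0  <
x_1 = 1/2, x_2 = 0 ↦ 1  ≥
x_1 = 1/2, x_2 = 1/2 ↦ 1  ≥
x_1 = 1/2, x_2 = 1 ↦ 1  ≥
x_1 = 1, x_2 = 0 ↦ 1  ≥
x_1 = 1, x_2 = 1/2 ↦ 1  ≥
x_1 = 1, x_2 = 1 ↦ 1  ≥
So 6 of the 9 assignments meet the threshold.

6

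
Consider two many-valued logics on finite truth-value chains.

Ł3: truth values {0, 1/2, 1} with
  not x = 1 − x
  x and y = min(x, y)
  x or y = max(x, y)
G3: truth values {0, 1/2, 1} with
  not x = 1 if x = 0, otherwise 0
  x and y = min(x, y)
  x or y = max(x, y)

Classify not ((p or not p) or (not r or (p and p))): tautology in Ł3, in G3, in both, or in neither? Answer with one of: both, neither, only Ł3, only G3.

neither

In Ł3: at p = 0, r = 0 the value is 0 — not a tautology.
In G3: at p = 0, r = 0 the value is 0 — not a tautology.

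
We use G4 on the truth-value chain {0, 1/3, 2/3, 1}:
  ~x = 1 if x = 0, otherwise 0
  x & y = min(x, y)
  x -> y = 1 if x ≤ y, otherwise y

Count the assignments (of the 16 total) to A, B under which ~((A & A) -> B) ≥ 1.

3

A = 0, B = 0 ↦ 0  <
A = 0, B = 1/3 ↦ 0  <
A = 0, B = 2/3 ↦ 0  <
A = 0, B = 1 ↦ 0  <
A = 1/3, B = 0 ↦ 1  ≥
A = 1/3, B = 1/3 ↦ 0  <
A = 1/3, B = 2/3 ↦ 0  <
A = 1/3, B = 1 ↦ 0  <
A = 2/3, B = 0 ↦ 1  ≥
A = 2/3, B = 1/3 ↦ 0  <
A = 2/3, B = 2/3 ↦ 0  <
A = 2/3, B = 1 ↦ 0  <
A = 1, B = 0 ↦ 1  ≥
A = 1, B = 1/3 ↦ 0  <
A = 1, B = 2/3 ↦ 0  <
A = 1, B = 1 ↦ 0  <
So 3 of the 16 assignments meet the threshold.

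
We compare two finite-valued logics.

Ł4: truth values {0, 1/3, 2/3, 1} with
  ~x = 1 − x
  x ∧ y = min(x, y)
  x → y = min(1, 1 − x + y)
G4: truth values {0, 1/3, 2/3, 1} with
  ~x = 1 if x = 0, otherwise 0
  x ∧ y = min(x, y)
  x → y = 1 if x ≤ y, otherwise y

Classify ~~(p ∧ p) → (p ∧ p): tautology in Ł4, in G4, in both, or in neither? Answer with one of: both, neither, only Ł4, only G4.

only Ł4

In Ł4: every assignment gives 1 — tautology.
In G4: at p = 1/3 the value is 1/3 — not a tautology.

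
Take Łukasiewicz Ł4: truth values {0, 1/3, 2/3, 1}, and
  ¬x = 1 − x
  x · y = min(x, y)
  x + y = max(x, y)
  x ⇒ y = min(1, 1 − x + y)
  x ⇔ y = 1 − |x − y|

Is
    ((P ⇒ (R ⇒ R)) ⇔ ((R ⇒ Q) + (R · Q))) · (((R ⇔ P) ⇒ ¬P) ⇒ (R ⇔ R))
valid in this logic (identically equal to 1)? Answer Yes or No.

Counterexample: take P = 0, Q = 0, R = 1/3.
R ⇒ R = 1/3 ⇒ 1/3 = 1
P ⇒ (R ⇒ R) = 0 ⇒ 1 = 1
R ⇒ Q = 1/3 ⇒ 0 = 2/3
R · Q = 1/3 · 0 = 0
(R ⇒ Q) + (R · Q) = 2/3 + 0 = 2/3
(P ⇒ (R ⇒ R)) ⇔ ((R ⇒ Q) + (R · Q)) = 1 ⇔ 2/3 = 2/3
R ⇔ P = 1/3 ⇔ 0 = 2/3
¬P = ¬0 = 1
(R ⇔ P) ⇒ ¬P = 2/3 ⇒ 1 = 1
R ⇔ R = 1/3 ⇔ 1/3 = 1
((R ⇔ P) ⇒ ¬P) ⇒ (R ⇔ R) = 1 ⇒ 1 = 1
((P ⇒ (R ⇒ R)) ⇔ ((R ⇒ Q) + (R · Q))) · (((R ⇔ P) ⇒ ¬P) ⇒ (R ⇔ R)) = 2/3 · 1 = 2/3
This gives 2/3 ≠ 1.

No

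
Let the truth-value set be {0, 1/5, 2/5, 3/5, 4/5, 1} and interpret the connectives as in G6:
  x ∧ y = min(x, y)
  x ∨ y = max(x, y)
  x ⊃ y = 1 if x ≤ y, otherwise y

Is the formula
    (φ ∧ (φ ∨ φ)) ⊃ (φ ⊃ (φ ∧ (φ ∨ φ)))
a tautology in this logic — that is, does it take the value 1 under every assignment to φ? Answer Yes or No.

Yes

φ = 0 ↦ 1
φ = 1/5 ↦ 1
φ = 2/5 ↦ 1
φ = 3/5 ↦ 1
φ = 4/5 ↦ 1
φ = 1 ↦ 1
Every assignment gives a value ≥ 1.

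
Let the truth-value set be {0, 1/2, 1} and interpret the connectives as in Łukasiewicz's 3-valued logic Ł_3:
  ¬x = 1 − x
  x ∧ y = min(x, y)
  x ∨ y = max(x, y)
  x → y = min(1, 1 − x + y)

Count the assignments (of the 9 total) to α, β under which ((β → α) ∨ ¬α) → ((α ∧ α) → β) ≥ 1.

6

α = 0, β = 0 ↦ 1  ≥
α = 0, β = 1/2 ↦ 1  ≥
α = 0, β = 1 ↦ 1  ≥
α = 1/2, β = 0 ↦ 1/2  <
α = 1/2, β = 1/2 ↦ 1  ≥
α = 1/2, β = 1 ↦ 1  ≥
α = 1, β = 0 ↦ 0  <
α = 1, β = 1/2 ↦ 1/2  <
α = 1, β = 1 ↦ 1  ≥
So 6 of the 9 assignments meet the threshold.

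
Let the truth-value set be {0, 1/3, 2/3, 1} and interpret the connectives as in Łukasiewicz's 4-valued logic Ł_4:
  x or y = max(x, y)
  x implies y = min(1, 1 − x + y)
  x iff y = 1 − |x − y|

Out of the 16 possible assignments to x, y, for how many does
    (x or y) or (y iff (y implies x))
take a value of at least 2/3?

x = 0, y = 0 ↦ 0  <
x = 0, y = 1/3 ↦ 2/3  ≥
x = 0, y = 2/3 ↦ 2/3  ≥
x = 0, y = 1 ↦ 1  ≥
x = 1/3, y = 0 ↦ 1/3  <
x = 1/3, y = 1/3 ↦ 1/3  <
x = 1/3, y = 2/3 ↦ 1  ≥
x = 1/3, y = 1 ↦ 1  ≥
x = 2/3, y = 0 ↦ 2/3  ≥
x = 2/3, y = 1/3 ↦ 2/3  ≥
x = 2/3, y = 2/3 ↦ 2/3  ≥
x = 2/3, y = 1 ↦ 1  ≥
x = 1, y = 0 ↦ 1  ≥
x = 1, y = 1/3 ↦ 1  ≥
x = 1, y = 2/3 ↦ 1  ≥
x = 1, y = 1 ↦ 1  ≥
So 13 of the 16 assignments meet the threshold.

13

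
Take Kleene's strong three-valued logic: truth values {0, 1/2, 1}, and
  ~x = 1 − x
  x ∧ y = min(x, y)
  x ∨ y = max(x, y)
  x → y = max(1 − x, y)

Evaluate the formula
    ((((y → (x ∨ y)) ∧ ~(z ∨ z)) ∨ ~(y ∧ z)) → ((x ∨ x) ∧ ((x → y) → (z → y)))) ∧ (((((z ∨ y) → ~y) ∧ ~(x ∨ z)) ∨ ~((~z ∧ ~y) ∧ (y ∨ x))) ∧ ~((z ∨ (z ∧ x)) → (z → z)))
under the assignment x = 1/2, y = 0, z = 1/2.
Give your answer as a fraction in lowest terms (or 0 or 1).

x ∨ y = 1/2 ∨ 0 = 1/2
y → (x ∨ y) = 0 → 1/2 = 1
z ∨ z = 1/2 ∨ 1/2 = 1/2
~(z ∨ z) = ~1/2 = 1/2
(y → (x ∨ y)) ∧ ~(z ∨ z) = 1 ∧ 1/2 = 1/2
y ∧ z = 0 ∧ 1/2 = 0
~(y ∧ z) = ~0 = 1
((y → (x ∨ y)) ∧ ~(z ∨ z)) ∨ ~(y ∧ z) = 1/2 ∨ 1 = 1
x ∨ x = 1/2 ∨ 1/2 = 1/2
x → y = 1/2 → 0 = 1/2
z → y = 1/2 → 0 = 1/2
(x → y) → (z → y) = 1/2 → 1/2 = 1/2
(x ∨ x) ∧ ((x → y) → (z → y)) = 1/2 ∧ 1/2 = 1/2
(((y → (x ∨ y)) ∧ ~(z ∨ z)) ∨ ~(y ∧ z)) → ((x ∨ x) ∧ ((x → y) → (z → y))) = 1 → 1/2 = 1/2
z ∨ y = 1/2 ∨ 0 = 1/2
~y = ~0 = 1
(z ∨ y) → ~y = 1/2 → 1 = 1
x ∨ z = 1/2 ∨ 1/2 = 1/2
~(x ∨ z) = ~1/2 = 1/2
((z ∨ y) → ~y) ∧ ~(x ∨ z) = 1 ∧ 1/2 = 1/2
~z = ~1/2 = 1/2
~y = ~0 = 1
~z ∧ ~y = 1/2 ∧ 1 = 1/2
y ∨ x = 0 ∨ 1/2 = 1/2
(~z ∧ ~y) ∧ (y ∨ x) = 1/2 ∧ 1/2 = 1/2
~((~z ∧ ~y) ∧ (y ∨ x)) = ~1/2 = 1/2
(((z ∨ y) → ~y) ∧ ~(x ∨ z)) ∨ ~((~z ∧ ~y) ∧ (y ∨ x)) = 1/2 ∨ 1/2 = 1/2
z ∧ x = 1/2 ∧ 1/2 = 1/2
z ∨ (z ∧ x) = 1/2 ∨ 1/2 = 1/2
z → z = 1/2 → 1/2 = 1/2
(z ∨ (z ∧ x)) → (z → z) = 1/2 → 1/2 = 1/2
~((z ∨ (z ∧ x)) → (z → z)) = ~1/2 = 1/2
((((z ∨ y) → ~y) ∧ ~(x ∨ z)) ∨ ~((~z ∧ ~y) ∧ (y ∨ x))) ∧ ~((z ∨ (z ∧ x)) → (z → z)) = 1/2 ∧ 1/2 = 1/2
((((y → (x ∨ y)) ∧ ~(z ∨ z)) ∨ ~(y ∧ z)) → ((x ∨ x) ∧ ((x → y) → (z → y)))) ∧ (((((z ∨ y) → ~y) ∧ ~(x ∨ z)) ∨ ~((~z ∧ ~y) ∧ (y ∨ x))) ∧ ~((z ∨ (z ∧ x)) → (z → z))) = 1/2 ∧ 1/2 = 1/2

1/2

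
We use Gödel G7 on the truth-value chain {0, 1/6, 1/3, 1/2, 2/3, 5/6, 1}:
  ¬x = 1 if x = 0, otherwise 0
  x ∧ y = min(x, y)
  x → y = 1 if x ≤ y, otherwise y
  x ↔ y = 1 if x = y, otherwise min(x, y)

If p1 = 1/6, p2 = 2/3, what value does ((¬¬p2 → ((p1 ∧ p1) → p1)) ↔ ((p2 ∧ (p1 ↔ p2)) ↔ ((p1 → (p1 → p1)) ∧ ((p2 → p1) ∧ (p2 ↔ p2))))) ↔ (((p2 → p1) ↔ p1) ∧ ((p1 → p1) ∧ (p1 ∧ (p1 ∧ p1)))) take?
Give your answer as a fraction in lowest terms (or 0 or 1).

¬p2 = ¬2/3 = 0
¬¬p2 = ¬0 = 1
p1 ∧ p1 = 1/6 ∧ 1/6 = 1/6
(p1 ∧ p1) → p1 = 1/6 → 1/6 = 1
¬¬p2 → ((p1 ∧ p1) → p1) = 1 → 1 = 1
p1 ↔ p2 = 1/6 ↔ 2/3 = 1/6
p2 ∧ (p1 ↔ p2) = 2/3 ∧ 1/6 = 1/6
p1 → p1 = 1/6 → 1/6 = 1
p1 → (p1 → p1) = 1/6 → 1 = 1
p2 → p1 = 2/3 → 1/6 = 1/6
p2 ↔ p2 = 2/3 ↔ 2/3 = 1
(p2 → p1) ∧ (p2 ↔ p2) = 1/6 ∧ 1 = 1/6
(p1 → (p1 → p1)) ∧ ((p2 → p1) ∧ (p2 ↔ p2)) = 1 ∧ 1/6 = 1/6
(p2 ∧ (p1 ↔ p2)) ↔ ((p1 → (p1 → p1)) ∧ ((p2 → p1) ∧ (p2 ↔ p2))) = 1/6 ↔ 1/6 = 1
(¬¬p2 → ((p1 ∧ p1) → p1)) ↔ ((p2 ∧ (p1 ↔ p2)) ↔ ((p1 → (p1 → p1)) ∧ ((p2 → p1) ∧ (p2 ↔ p2)))) = 1 ↔ 1 = 1
p2 → p1 = 2/3 → 1/6 = 1/6
(p2 → p1) ↔ p1 = 1/6 ↔ 1/6 = 1
p1 → p1 = 1/6 → 1/6 = 1
p1 ∧ p1 = 1/6 ∧ 1/6 = 1/6
p1 ∧ (p1 ∧ p1) = 1/6 ∧ 1/6 = 1/6
(p1 → p1) ∧ (p1 ∧ (p1 ∧ p1)) = 1 ∧ 1/6 = 1/6
((p2 → p1) ↔ p1) ∧ ((p1 → p1) ∧ (p1 ∧ (p1 ∧ p1))) = 1 ∧ 1/6 = 1/6
((¬¬p2 → ((p1 ∧ p1) → p1)) ↔ ((p2 ∧ (p1 ↔ p2)) ↔ ((p1 → (p1 → p1)) ∧ ((p2 → p1) ∧ (p2 ↔ p2))))) ↔ (((p2 → p1) ↔ p1) ∧ ((p1 → p1) ∧ (p1 ∧ (p1 ∧ p1)))) = 1 ↔ 1/6 = 1/6

1/6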